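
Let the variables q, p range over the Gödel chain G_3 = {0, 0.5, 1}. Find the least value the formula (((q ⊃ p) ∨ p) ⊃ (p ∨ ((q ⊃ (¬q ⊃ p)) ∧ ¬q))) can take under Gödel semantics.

0.50

The minimum is attained at q = 0.5, p = 0.5:
  (q ⊃ p): 0.5 ≤ 0.5, so result = 1
  ((q ⊃ p) ∨ p) = max(1, 0.5) = 1
  ¬q: Gödel ¬ of 0.5 = 0 (operand ≠ 0)
  (¬q ⊃ p): 0 ≤ 0.5, so result = 1
  (q ⊃ (¬q ⊃ p)): 0.5 ≤ 1, so result = 1
  ¬q: Gödel ¬ of 0.5 = 0 (operand ≠ 0)
  ((q ⊃ (¬q ⊃ p)) ∧ ¬q) = min(1, 0) = 0
  (p ∨ ((q ⊃ (¬q ⊃ p)) ∧ ¬q)) = max(0.5, 0) = 0.5
  (((q ⊃ p) ∨ p) ⊃ (p ∨ ((q ⊃ (¬q ⊃ p)) ∧ ¬q))): 1 > 0.5, so result = 0.5
Checking all 9 assignments confirms none give a value below 0.50.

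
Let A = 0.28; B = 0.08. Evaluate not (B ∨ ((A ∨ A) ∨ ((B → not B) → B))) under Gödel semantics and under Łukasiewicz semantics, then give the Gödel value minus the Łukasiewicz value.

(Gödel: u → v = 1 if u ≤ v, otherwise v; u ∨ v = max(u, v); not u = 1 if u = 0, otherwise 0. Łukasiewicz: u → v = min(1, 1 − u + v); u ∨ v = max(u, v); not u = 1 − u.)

Gödel evaluation:
  (A ∨ A) = max(0.28, 0.28) = 0.28
  not B: Gödel ¬ of 0.08 = 0 (operand ≠ 0)
  (B → not B): 0.08 > 0, so result = 0
  ((B → not B) → B): 0 ≤ 0.08, so result = 1
  ((A ∨ A) ∨ ((B → not B) → B)) = max(0.28, 1) = 1
  (B ∨ ((A ∨ A) ∨ ((B → not B) → B))) = max(0.08, 1) = 1
  not (B ∨ ((A ∨ A) ∨ ((B → not B) → B))): Gödel ¬ of 1 = 0 (operand ≠ 0)
  Gödel value = 0
Łukasiewicz evaluation:
  (A ∨ A) = max(0.28, 0.28) = 0.28
  not B: Łukasiewicz ¬ gives 1 − 0.08 = 0.92
  (B → not B): min(1, 1 − 0.08 + 0.92) = 1
  ((B → not B) → B): min(1, 1 − 1 + 0.08) = 0.08
  ((A ∨ A) ∨ ((B → not B) → B)) = max(0.28, 0.08) = 0.28
  (B ∨ ((A ∨ A) ∨ ((B → not B) → B))) = max(0.08, 0.28) = 0.28
  not (B ∨ ((A ∨ A) ∨ ((B → not B) → B))): Łukasiewicz ¬ gives 1 − 0.28 = 0.72
  Łukasiewicz value = 0.72
Difference: 0 − 0.72 = -0.72

-0.72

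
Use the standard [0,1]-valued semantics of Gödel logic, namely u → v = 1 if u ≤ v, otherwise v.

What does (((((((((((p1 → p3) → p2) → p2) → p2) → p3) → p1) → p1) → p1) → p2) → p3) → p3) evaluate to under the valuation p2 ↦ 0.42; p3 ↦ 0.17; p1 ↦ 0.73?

(p1 → p3): 0.73 > 0.17, so result = 0.17
((p1 → p3) → p2): 0.17 ≤ 0.42, so result = 1
(((p1 → p3) → p2) → p2): 1 > 0.42, so result = 0.42
((((p1 → p3) → p2) → p2) → p2): 0.42 ≤ 0.42, so result = 1
(((((p1 → p3) → p2) → p2) → p2) → p3): 1 > 0.17, so result = 0.17
((((((p1 → p3) → p2) → p2) → p2) → p3) → p1): 0.17 ≤ 0.73, so result = 1
(((((((p1 → p3) → p2) → p2) → p2) → p3) → p1) → p1): 1 > 0.73, so result = 0.73
((((((((p1 → p3) → p2) → p2) → p2) → p3) → p1) → p1) → p1): 0.73 ≤ 0.73, so result = 1
(((((((((p1 → p3) → p2) → p2) → p2) → p3) → p1) → p1) → p1) → p2): 1 > 0.42, so result = 0.42
((((((((((p1 → p3) → p2) → p2) → p2) → p3) → p1) → p1) → p1) → p2) → p3): 0.42 > 0.17, so result = 0.17
(((((((((((p1 → p3) → p2) → p2) → p2) → p3) → p1) → p1) → p1) → p2) → p3) → p3): 0.17 ≤ 0.17, so result = 1

1.00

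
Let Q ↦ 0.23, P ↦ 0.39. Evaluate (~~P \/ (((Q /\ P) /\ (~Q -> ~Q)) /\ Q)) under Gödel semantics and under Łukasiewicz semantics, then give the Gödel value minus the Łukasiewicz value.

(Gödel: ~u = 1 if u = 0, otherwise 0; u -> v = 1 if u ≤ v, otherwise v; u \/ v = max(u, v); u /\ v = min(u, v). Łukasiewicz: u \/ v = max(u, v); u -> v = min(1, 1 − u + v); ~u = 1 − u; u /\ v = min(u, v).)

Gödel evaluation:
  ~P: Gödel ¬ of 0.39 = 0 (operand ≠ 0)
  ~~P: Gödel ¬ of 0 = 1 (operand is 0)
  (Q /\ P) = min(0.23, 0.39) = 0.23
  ~Q: Gödel ¬ of 0.23 = 0 (operand ≠ 0)
  ~Q: Gödel ¬ of 0.23 = 0 (operand ≠ 0)
  (~Q -> ~Q): 0 ≤ 0, so result = 1
  ((Q /\ P) /\ (~Q -> ~Q)) = min(0.23, 1) = 0.23
  (((Q /\ P) /\ (~Q -> ~Q)) /\ Q) = min(0.23, 0.23) = 0.23
  (~~P \/ (((Q /\ P) /\ (~Q -> ~Q)) /\ Q)) = max(1, 0.23) = 1
  Gödel value = 1
Łukasiewicz evaluation:
  ~P: Łukasiewicz ¬ gives 1 − 0.39 = 0.61
  ~~P: Łukasiewicz ¬ gives 1 − 0.61 = 0.39
  (Q /\ P) = min(0.23, 0.39) = 0.23
  ~Q: Łukasiewicz ¬ gives 1 − 0.23 = 0.77
  ~Q: Łukasiewicz ¬ gives 1 − 0.23 = 0.77
  (~Q -> ~Q): min(1, 1 − 0.77 + 0.77) = 1
  ((Q /\ P) /\ (~Q -> ~Q)) = min(0.23, 1) = 0.23
  (((Q /\ P) /\ (~Q -> ~Q)) /\ Q) = min(0.23, 0.23) = 0.23
  (~~P \/ (((Q /\ P) /\ (~Q -> ~Q)) /\ Q)) = max(0.39, 0.23) = 0.39
  Łukasiewicz value = 0.39
Difference: 1 − 0.39 = 0.61

0.61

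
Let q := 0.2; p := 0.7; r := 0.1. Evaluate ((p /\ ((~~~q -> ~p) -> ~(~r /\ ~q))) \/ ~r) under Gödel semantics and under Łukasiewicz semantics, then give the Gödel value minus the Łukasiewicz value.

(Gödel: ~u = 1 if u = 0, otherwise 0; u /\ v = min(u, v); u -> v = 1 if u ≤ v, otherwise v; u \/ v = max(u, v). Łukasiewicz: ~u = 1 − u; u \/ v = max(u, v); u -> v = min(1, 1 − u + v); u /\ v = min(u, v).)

Gödel evaluation:
  ~q: Gödel ¬ of 0.2 = 0 (operand ≠ 0)
  ~~q: Gödel ¬ of 0 = 1 (operand is 0)
  ~~~q: Gödel ¬ of 1 = 0 (operand ≠ 0)
  ~p: Gödel ¬ of 0.7 = 0 (operand ≠ 0)
  (~~~q -> ~p): 0 ≤ 0, so result = 1
  ~r: Gödel ¬ of 0.1 = 0 (operand ≠ 0)
  ~q: Gödel ¬ of 0.2 = 0 (operand ≠ 0)
  (~r /\ ~q) = min(0, 0) = 0
  ~(~r /\ ~q): Gödel ¬ of 0 = 1 (operand is 0)
  ((~~~q -> ~p) -> ~(~r /\ ~q)): 1 ≤ 1, so result = 1
  (p /\ ((~~~q -> ~p) -> ~(~r /\ ~q))) = min(0.7, 1) = 0.7
  ~r: Gödel ¬ of 0.1 = 0 (operand ≠ 0)
  ((p /\ ((~~~q -> ~p) -> ~(~r /\ ~q))) \/ ~r) = max(0.7, 0) = 0.7
  Gödel value = 0.7
Łukasiewicz evaluation:
  ~q: Łukasiewicz ¬ gives 1 − 0.2 = 0.8
  ~~q: Łukasiewicz ¬ gives 1 − 0.8 = 0.2
  ~~~q: Łukasiewicz ¬ gives 1 − 0.2 = 0.8
  ~p: Łukasiewicz ¬ gives 1 − 0.7 = 0.3
  (~~~q -> ~p): min(1, 1 − 0.8 + 0.3) = 0.5
  ~r: Łukasiewicz ¬ gives 1 − 0.1 = 0.9
  ~q: Łukasiewicz ¬ gives 1 − 0.2 = 0.8
  (~r /\ ~q) = min(0.9, 0.8) = 0.8
  ~(~r /\ ~q): Łukasiewicz ¬ gives 1 − 0.8 = 0.2
  ((~~~q -> ~p) -> ~(~r /\ ~q)): min(1, 1 − 0.5 + 0.2) = 0.7
  (p /\ ((~~~q -> ~p) -> ~(~r /\ ~q))) = min(0.7, 0.7) = 0.7
  ~r: Łukasiewicz ¬ gives 1 − 0.1 = 0.9
  ((p /\ ((~~~q -> ~p) -> ~(~r /\ ~q))) \/ ~r) = max(0.7, 0.9) = 0.9
  Łukasiewicz value = 0.9
Difference: 0.7 − 0.9 = -0.20

-0.20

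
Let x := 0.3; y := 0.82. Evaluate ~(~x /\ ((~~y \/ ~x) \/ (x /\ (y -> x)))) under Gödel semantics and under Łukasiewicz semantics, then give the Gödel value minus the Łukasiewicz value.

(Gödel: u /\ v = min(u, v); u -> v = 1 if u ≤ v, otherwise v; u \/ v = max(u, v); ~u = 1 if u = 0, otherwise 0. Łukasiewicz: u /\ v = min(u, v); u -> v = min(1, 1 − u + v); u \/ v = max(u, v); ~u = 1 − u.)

Gödel evaluation:
  ~x: Gödel ¬ of 0.3 = 0 (operand ≠ 0)
  ~y: Gödel ¬ of 0.82 = 0 (operand ≠ 0)
  ~~y: Gödel ¬ of 0 = 1 (operand is 0)
  ~x: Gödel ¬ of 0.3 = 0 (operand ≠ 0)
  (~~y \/ ~x) = max(1, 0) = 1
  (y -> x): 0.82 > 0.3, so result = 0.3
  (x /\ (y -> x)) = min(0.3, 0.3) = 0.3
  ((~~y \/ ~x) \/ (x /\ (y -> x))) = max(1, 0.3) = 1
  (~x /\ ((~~y \/ ~x) \/ (x /\ (y -> x)))) = min(0, 1) = 0
  ~(~x /\ ((~~y \/ ~x) \/ (x /\ (y -> x)))): Gödel ¬ of 0 = 1 (operand is 0)
  Gödel value = 1
Łukasiewicz evaluation:
  ~x: Łukasiewicz ¬ gives 1 − 0.3 = 0.7
  ~y: Łukasiewicz ¬ gives 1 − 0.82 = 0.18
  ~~y: Łukasiewicz ¬ gives 1 − 0.18 = 0.82
  ~x: Łukasiewicz ¬ gives 1 − 0.3 = 0.7
  (~~y \/ ~x) = max(0.82, 0.7) = 0.82
  (y -> x): min(1, 1 − 0.82 + 0.3) = 0.48
  (x /\ (y -> x)) = min(0.3, 0.48) = 0.3
  ((~~y \/ ~x) \/ (x /\ (y -> x))) = max(0.82, 0.3) = 0.82
  (~x /\ ((~~y \/ ~x) \/ (x /\ (y -> x)))) = min(0.7, 0.82) = 0.7
  ~(~x /\ ((~~y \/ ~x) \/ (x /\ (y -> x)))): Łukasiewicz ¬ gives 1 − 0.7 = 0.3
  Łukasiewicz value = 0.3
Difference: 1 − 0.3 = 0.70

0.70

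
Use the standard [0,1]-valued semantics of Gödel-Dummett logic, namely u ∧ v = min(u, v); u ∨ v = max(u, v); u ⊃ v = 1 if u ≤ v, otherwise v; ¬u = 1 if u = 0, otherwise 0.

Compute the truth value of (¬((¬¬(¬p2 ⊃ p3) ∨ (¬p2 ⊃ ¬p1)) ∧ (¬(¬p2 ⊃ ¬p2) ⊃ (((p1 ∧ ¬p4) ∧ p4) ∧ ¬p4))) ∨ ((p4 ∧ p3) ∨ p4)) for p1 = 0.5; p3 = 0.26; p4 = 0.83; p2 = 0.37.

0.83

¬p2: Gödel ¬ of 0.37 = 0 (operand ≠ 0)
(¬p2 ⊃ p3): 0 ≤ 0.26, so result = 1
¬(¬p2 ⊃ p3): Gödel ¬ of 1 = 0 (operand ≠ 0)
¬¬(¬p2 ⊃ p3): Gödel ¬ of 0 = 1 (operand is 0)
¬p2: Gödel ¬ of 0.37 = 0 (operand ≠ 0)
¬p1: Gödel ¬ of 0.5 = 0 (operand ≠ 0)
(¬p2 ⊃ ¬p1): 0 ≤ 0, so result = 1
(¬¬(¬p2 ⊃ p3) ∨ (¬p2 ⊃ ¬p1)) = max(1, 1) = 1
¬p2: Gödel ¬ of 0.37 = 0 (operand ≠ 0)
¬p2: Gödel ¬ of 0.37 = 0 (operand ≠ 0)
(¬p2 ⊃ ¬p2): 0 ≤ 0, so result = 1
¬(¬p2 ⊃ ¬p2): Gödel ¬ of 1 = 0 (operand ≠ 0)
¬p4: Gödel ¬ of 0.83 = 0 (operand ≠ 0)
(p1 ∧ ¬p4) = min(0.5, 0) = 0
((p1 ∧ ¬p4) ∧ p4) = min(0, 0.83) = 0
¬p4: Gödel ¬ of 0.83 = 0 (operand ≠ 0)
(((p1 ∧ ¬p4) ∧ p4) ∧ ¬p4) = min(0, 0) = 0
(¬(¬p2 ⊃ ¬p2) ⊃ (((p1 ∧ ¬p4) ∧ p4) ∧ ¬p4)): 0 ≤ 0, so result = 1
((¬¬(¬p2 ⊃ p3) ∨ (¬p2 ⊃ ¬p1)) ∧ (¬(¬p2 ⊃ ¬p2) ⊃ (((p1 ∧ ¬p4) ∧ p4) ∧ ¬p4))) = min(1, 1) = 1
¬((¬¬(¬p2 ⊃ p3) ∨ (¬p2 ⊃ ¬p1)) ∧ (¬(¬p2 ⊃ ¬p2) ⊃ (((p1 ∧ ¬p4) ∧ p4) ∧ ¬p4))): Gödel ¬ of 1 = 0 (operand ≠ 0)
(p4 ∧ p3) = min(0.83, 0.26) = 0.26
((p4 ∧ p3) ∨ p4) = max(0.26, 0.83) = 0.83
(¬((¬¬(¬p2 ⊃ p3) ∨ (¬p2 ⊃ ¬p1)) ∧ (¬(¬p2 ⊃ ¬p2) ⊃ (((p1 ∧ ¬p4) ∧ p4) ∧ ¬p4))) ∨ ((p4 ∧ p3) ∨ p4)) = max(0, 0.83) = 0.83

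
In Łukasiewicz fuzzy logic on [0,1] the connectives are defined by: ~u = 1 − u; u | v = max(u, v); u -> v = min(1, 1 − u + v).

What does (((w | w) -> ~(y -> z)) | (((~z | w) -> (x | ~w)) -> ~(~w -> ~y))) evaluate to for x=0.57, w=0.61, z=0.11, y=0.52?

0.80

(w | w) = max(0.61, 0.61) = 0.61
(y -> z): min(1, 1 − 0.52 + 0.11) = 0.59
~(y -> z): Łukasiewicz ¬ gives 1 − 0.59 = 0.41
((w | w) -> ~(y -> z)): min(1, 1 − 0.61 + 0.41) = 0.8
~z: Łukasiewicz ¬ gives 1 − 0.11 = 0.89
(~z | w) = max(0.89, 0.61) = 0.89
~w: Łukasiewicz ¬ gives 1 − 0.61 = 0.39
(x | ~w) = max(0.57, 0.39) = 0.57
((~z | w) -> (x | ~w)): min(1, 1 − 0.89 + 0.57) = 0.68
~w: Łukasiewicz ¬ gives 1 − 0.61 = 0.39
~y: Łukasiewicz ¬ gives 1 − 0.52 = 0.48
(~w -> ~y): min(1, 1 − 0.39 + 0.48) = 1
~(~w -> ~y): Łukasiewicz ¬ gives 1 − 1 = 0
(((~z | w) -> (x | ~w)) -> ~(~w -> ~y)): min(1, 1 − 0.68 + 0) = 0.32
(((w | w) -> ~(y -> z)) | (((~z | w) -> (x | ~w)) -> ~(~w -> ~y))) = max(0.8, 0.32) = 0.8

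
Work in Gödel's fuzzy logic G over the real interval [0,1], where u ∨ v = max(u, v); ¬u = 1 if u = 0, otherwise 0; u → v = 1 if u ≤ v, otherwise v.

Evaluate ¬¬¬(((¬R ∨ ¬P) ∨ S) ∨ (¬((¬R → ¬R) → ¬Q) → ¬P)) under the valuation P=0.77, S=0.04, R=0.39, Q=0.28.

¬R: Gödel ¬ of 0.39 = 0 (operand ≠ 0)
¬P: Gödel ¬ of 0.77 = 0 (operand ≠ 0)
(¬R ∨ ¬P) = max(0, 0) = 0
((¬R ∨ ¬P) ∨ S) = max(0, 0.04) = 0.04
¬R: Gödel ¬ of 0.39 = 0 (operand ≠ 0)
¬R: Gödel ¬ of 0.39 = 0 (operand ≠ 0)
(¬R → ¬R): 0 ≤ 0, so result = 1
¬Q: Gödel ¬ of 0.28 = 0 (operand ≠ 0)
((¬R → ¬R) → ¬Q): 1 > 0, so result = 0
¬((¬R → ¬R) → ¬Q): Gödel ¬ of 0 = 1 (operand is 0)
¬P: Gödel ¬ of 0.77 = 0 (operand ≠ 0)
(¬((¬R → ¬R) → ¬Q) → ¬P): 1 > 0, so result = 0
(((¬R ∨ ¬P) ∨ S) ∨ (¬((¬R → ¬R) → ¬Q) → ¬P)) = max(0.04, 0) = 0.04
¬(((¬R ∨ ¬P) ∨ S) ∨ (¬((¬R → ¬R) → ¬Q) → ¬P)): Gödel ¬ of 0.04 = 0 (operand ≠ 0)
¬¬(((¬R ∨ ¬P) ∨ S) ∨ (¬((¬R → ¬R) → ¬Q) → ¬P)): Gödel ¬ of 0 = 1 (operand is 0)
¬¬¬(((¬R ∨ ¬P) ∨ S) ∨ (¬((¬R → ¬R) → ¬Q) → ¬P)): Gödel ¬ of 1 = 0 (operand ≠ 0)

0.00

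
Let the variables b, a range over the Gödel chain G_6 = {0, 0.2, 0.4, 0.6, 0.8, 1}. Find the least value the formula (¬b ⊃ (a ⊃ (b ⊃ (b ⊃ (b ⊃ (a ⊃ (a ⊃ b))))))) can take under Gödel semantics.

Every assignment gives 1. For instance at b = 0, a = 0:
  ¬b: Gödel ¬ of 0 = 1 (operand is 0)
  (a ⊃ b): 0 ≤ 0, so result = 1
  (a ⊃ (a ⊃ b)): 0 ≤ 1, so result = 1
  (b ⊃ (a ⊃ (a ⊃ b))): 0 ≤ 1, so result = 1
  (b ⊃ (b ⊃ (a ⊃ (a ⊃ b)))): 0 ≤ 1, so result = 1
  (b ⊃ (b ⊃ (b ⊃ (a ⊃ (a ⊃ b))))): 0 ≤ 1, so result = 1
  (a ⊃ (b ⊃ (b ⊃ (b ⊃ (a ⊃ (a ⊃ b)))))): 0 ≤ 1, so result = 1
  (¬b ⊃ (a ⊃ (b ⊃ (b ⊃ (b ⊃ (a ⊃ (a ⊃ b))))))): 1 ≤ 1, so result = 1
All 36 assignments give value 1 — the formula is a G_6-tautology.

1.00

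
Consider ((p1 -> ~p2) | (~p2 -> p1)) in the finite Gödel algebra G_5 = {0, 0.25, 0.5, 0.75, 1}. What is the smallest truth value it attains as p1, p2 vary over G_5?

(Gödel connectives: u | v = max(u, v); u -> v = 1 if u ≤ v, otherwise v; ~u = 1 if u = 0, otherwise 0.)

Every assignment gives 1. For instance at p1 = 0, p2 = 0:
  ~p2: Gödel ¬ of 0 = 1 (operand is 0)
  (p1 -> ~p2): 0 ≤ 1, so result = 1
  ~p2: Gödel ¬ of 0 = 1 (operand is 0)
  (~p2 -> p1): 1 > 0, so result = 0
  ((p1 -> ~p2) | (~p2 -> p1)) = max(1, 0) = 1
All 25 assignments give value 1 — the formula is a G_5-tautology.

1.00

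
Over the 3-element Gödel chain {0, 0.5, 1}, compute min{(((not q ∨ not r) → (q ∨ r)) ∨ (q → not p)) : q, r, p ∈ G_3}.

0.50

The minimum is attained at q = 0.5, r = 0, p = 0.5:
  not q: Gödel ¬ of 0.5 = 0 (operand ≠ 0)
  not r: Gödel ¬ of 0 = 1 (operand is 0)
  (not q ∨ not r) = max(0, 1) = 1
  (q ∨ r) = max(0.5, 0) = 0.5
  ((not q ∨ not r) → (q ∨ r)): 1 > 0.5, so result = 0.5
  not p: Gödel ¬ of 0.5 = 0 (operand ≠ 0)
  (q → not p): 0.5 > 0, so result = 0
  (((not q ∨ not r) → (q ∨ r)) ∨ (q → not p)) = max(0.5, 0) = 0.5
Checking all 27 assignments confirms none give a value below 0.50.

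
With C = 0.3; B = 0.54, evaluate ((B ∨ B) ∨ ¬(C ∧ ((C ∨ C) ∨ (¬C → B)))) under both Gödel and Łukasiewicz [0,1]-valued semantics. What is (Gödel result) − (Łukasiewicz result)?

-0.16

Gödel evaluation:
  (B ∨ B) = max(0.54, 0.54) = 0.54
  (C ∨ C) = max(0.3, 0.3) = 0.3
  ¬C: Gödel ¬ of 0.3 = 0 (operand ≠ 0)
  (¬C → B): 0 ≤ 0.54, so result = 1
  ((C ∨ C) ∨ (¬C → B)) = max(0.3, 1) = 1
  (C ∧ ((C ∨ C) ∨ (¬C → B))) = min(0.3, 1) = 0.3
  ¬(C ∧ ((C ∨ C) ∨ (¬C → B))): Gödel ¬ of 0.3 = 0 (operand ≠ 0)
  ((B ∨ B) ∨ ¬(C ∧ ((C ∨ C) ∨ (¬C → B)))) = max(0.54, 0) = 0.54
  Gödel value = 0.54
Łukasiewicz evaluation:
  (B ∨ B) = max(0.54, 0.54) = 0.54
  (C ∨ C) = max(0.3, 0.3) = 0.3
  ¬C: Łukasiewicz ¬ gives 1 − 0.3 = 0.7
  (¬C → B): min(1, 1 − 0.7 + 0.54) = 0.84
  ((C ∨ C) ∨ (¬C → B)) = max(0.3, 0.84) = 0.84
  (C ∧ ((C ∨ C) ∨ (¬C → B))) = min(0.3, 0.84) = 0.3
  ¬(C ∧ ((C ∨ C) ∨ (¬C → B))): Łukasiewicz ¬ gives 1 − 0.3 = 0.7
  ((B ∨ B) ∨ ¬(C ∧ ((C ∨ C) ∨ (¬C → B)))) = max(0.54, 0.7) = 0.7
  Łukasiewicz value = 0.7
Difference: 0.54 − 0.7 = -0.16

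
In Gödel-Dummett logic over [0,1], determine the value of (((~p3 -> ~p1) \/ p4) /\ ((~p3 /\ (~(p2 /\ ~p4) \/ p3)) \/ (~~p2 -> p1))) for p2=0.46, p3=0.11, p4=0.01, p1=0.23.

0.23

~p3: Gödel ¬ of 0.11 = 0 (operand ≠ 0)
~p1: Gödel ¬ of 0.23 = 0 (operand ≠ 0)
(~p3 -> ~p1): 0 ≤ 0, so result = 1
((~p3 -> ~p1) \/ p4) = max(1, 0.01) = 1
~p3: Gödel ¬ of 0.11 = 0 (operand ≠ 0)
~p4: Gödel ¬ of 0.01 = 0 (operand ≠ 0)
(p2 /\ ~p4) = min(0.46, 0) = 0
~(p2 /\ ~p4): Gödel ¬ of 0 = 1 (operand is 0)
(~(p2 /\ ~p4) \/ p3) = max(1, 0.11) = 1
(~p3 /\ (~(p2 /\ ~p4) \/ p3)) = min(0, 1) = 0
~p2: Gödel ¬ of 0.46 = 0 (operand ≠ 0)
~~p2: Gödel ¬ of 0 = 1 (operand is 0)
(~~p2 -> p1): 1 > 0.23, so result = 0.23
((~p3 /\ (~(p2 /\ ~p4) \/ p3)) \/ (~~p2 -> p1)) = max(0, 0.23) = 0.23
(((~p3 -> ~p1) \/ p4) /\ ((~p3 /\ (~(p2 /\ ~p4) \/ p3)) \/ (~~p2 -> p1))) = min(1, 0.23) = 0.23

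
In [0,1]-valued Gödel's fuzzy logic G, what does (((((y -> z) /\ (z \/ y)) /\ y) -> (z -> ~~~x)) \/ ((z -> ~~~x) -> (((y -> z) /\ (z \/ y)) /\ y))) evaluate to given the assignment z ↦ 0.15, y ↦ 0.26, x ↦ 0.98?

(y -> z): 0.26 > 0.15, so result = 0.15
(z \/ y) = max(0.15, 0.26) = 0.26
((y -> z) /\ (z \/ y)) = min(0.15, 0.26) = 0.15
(((y -> z) /\ (z \/ y)) /\ y) = min(0.15, 0.26) = 0.15
~x: Gödel ¬ of 0.98 = 0 (operand ≠ 0)
~~x: Gödel ¬ of 0 = 1 (operand is 0)
~~~x: Gödel ¬ of 1 = 0 (operand ≠ 0)
(z -> ~~~x): 0.15 > 0, so result = 0
((((y -> z) /\ (z \/ y)) /\ y) -> (z -> ~~~x)): 0.15 > 0, so result = 0
~x: Gödel ¬ of 0.98 = 0 (operand ≠ 0)
~~x: Gödel ¬ of 0 = 1 (operand is 0)
~~~x: Gödel ¬ of 1 = 0 (operand ≠ 0)
(z -> ~~~x): 0.15 > 0, so result = 0
(y -> z): 0.26 > 0.15, so result = 0.15
(z \/ y) = max(0.15, 0.26) = 0.26
((y -> z) /\ (z \/ y)) = min(0.15, 0.26) = 0.15
(((y -> z) /\ (z \/ y)) /\ y) = min(0.15, 0.26) = 0.15
((z -> ~~~x) -> (((y -> z) /\ (z \/ y)) /\ y)): 0 ≤ 0.15, so result = 1
(((((y -> z) /\ (z \/ y)) /\ y) -> (z -> ~~~x)) \/ ((z -> ~~~x) -> (((y -> z) /\ (z \/ y)) /\ y))) = max(0, 1) = 1

1.00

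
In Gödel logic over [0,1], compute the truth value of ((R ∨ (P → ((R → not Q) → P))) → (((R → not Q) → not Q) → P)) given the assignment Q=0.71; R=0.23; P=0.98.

not Q: Gödel ¬ of 0.71 = 0 (operand ≠ 0)
(R → not Q): 0.23 > 0, so result = 0
((R → not Q) → P): 0 ≤ 0.98, so result = 1
(P → ((R → not Q) → P)): 0.98 ≤ 1, so result = 1
(R ∨ (P → ((R → not Q) → P))) = max(0.23, 1) = 1
not Q: Gödel ¬ of 0.71 = 0 (operand ≠ 0)
(R → not Q): 0.23 > 0, so result = 0
not Q: Gödel ¬ of 0.71 = 0 (operand ≠ 0)
((R → not Q) → not Q): 0 ≤ 0, so result = 1
(((R → not Q) → not Q) → P): 1 > 0.98, so result = 0.98
((R ∨ (P → ((R → not Q) → P))) → (((R → not Q) → not Q) → P)): 1 > 0.98, so result = 0.98

0.98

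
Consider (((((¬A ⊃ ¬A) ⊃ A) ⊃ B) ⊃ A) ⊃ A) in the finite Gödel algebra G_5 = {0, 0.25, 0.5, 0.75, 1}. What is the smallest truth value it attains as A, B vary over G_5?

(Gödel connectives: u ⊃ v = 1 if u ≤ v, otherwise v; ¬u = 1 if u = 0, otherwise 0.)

The minimum is attained at A = 0.25, B = 0:
  ¬A: Gödel ¬ of 0.25 = 0 (operand ≠ 0)
  ¬A: Gödel ¬ of 0.25 = 0 (operand ≠ 0)
  (¬A ⊃ ¬A): 0 ≤ 0, so result = 1
  ((¬A ⊃ ¬A) ⊃ A): 1 > 0.25, so result = 0.25
  (((¬A ⊃ ¬A) ⊃ A) ⊃ B): 0.25 > 0, so result = 0
  ((((¬A ⊃ ¬A) ⊃ A) ⊃ B) ⊃ A): 0 ≤ 0.25, so result = 1
  (((((¬A ⊃ ¬A) ⊃ A) ⊃ B) ⊃ A) ⊃ A): 1 > 0.25, so result = 0.25
Checking all 25 assignments confirms none give a value below 0.25.

0.25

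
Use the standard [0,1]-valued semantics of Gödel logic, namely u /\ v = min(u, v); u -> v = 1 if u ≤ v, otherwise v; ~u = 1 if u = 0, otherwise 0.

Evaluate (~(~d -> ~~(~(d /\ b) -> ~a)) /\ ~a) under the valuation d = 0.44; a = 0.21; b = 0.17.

0.00

~d: Gödel ¬ of 0.44 = 0 (operand ≠ 0)
(d /\ b) = min(0.44, 0.17) = 0.17
~(d /\ b): Gödel ¬ of 0.17 = 0 (operand ≠ 0)
~a: Gödel ¬ of 0.21 = 0 (operand ≠ 0)
(~(d /\ b) -> ~a): 0 ≤ 0, so result = 1
~(~(d /\ b) -> ~a): Gödel ¬ of 1 = 0 (operand ≠ 0)
~~(~(d /\ b) -> ~a): Gödel ¬ of 0 = 1 (operand is 0)
(~d -> ~~(~(d /\ b) -> ~a)): 0 ≤ 1, so result = 1
~(~d -> ~~(~(d /\ b) -> ~a)): Gödel ¬ of 1 = 0 (operand ≠ 0)
~a: Gödel ¬ of 0.21 = 0 (operand ≠ 0)
(~(~d -> ~~(~(d /\ b) -> ~a)) /\ ~a) = min(0, 0) = 0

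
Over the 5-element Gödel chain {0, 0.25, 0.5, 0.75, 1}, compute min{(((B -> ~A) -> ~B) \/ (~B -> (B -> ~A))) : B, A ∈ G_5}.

1.00

Every assignment gives 1. For instance at B = 0, A = 0:
  ~A: Gödel ¬ of 0 = 1 (operand is 0)
  (B -> ~A): 0 ≤ 1, so result = 1
  ~B: Gödel ¬ of 0 = 1 (operand is 0)
  ((B -> ~A) -> ~B): 1 ≤ 1, so result = 1
  ~B: Gödel ¬ of 0 = 1 (operand is 0)
  ~A: Gödel ¬ of 0 = 1 (operand is 0)
  (B -> ~A): 0 ≤ 1, so result = 1
  (~B -> (B -> ~A)): 1 ≤ 1, so result = 1
  (((B -> ~A) -> ~B) \/ (~B -> (B -> ~A))) = max(1, 1) = 1
All 25 assignments give value 1 — the formula is a G_5-tautology.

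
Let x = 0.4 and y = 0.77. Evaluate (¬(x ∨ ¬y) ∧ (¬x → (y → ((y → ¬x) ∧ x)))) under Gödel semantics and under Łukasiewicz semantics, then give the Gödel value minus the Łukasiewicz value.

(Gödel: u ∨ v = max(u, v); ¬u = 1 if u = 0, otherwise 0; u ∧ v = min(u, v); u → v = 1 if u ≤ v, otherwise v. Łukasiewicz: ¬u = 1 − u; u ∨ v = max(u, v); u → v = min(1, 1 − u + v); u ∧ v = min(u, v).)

-0.60

Gödel evaluation:
  ¬y: Gödel ¬ of 0.77 = 0 (operand ≠ 0)
  (x ∨ ¬y) = max(0.4, 0) = 0.4
  ¬(x ∨ ¬y): Gödel ¬ of 0.4 = 0 (operand ≠ 0)
  ¬x: Gödel ¬ of 0.4 = 0 (operand ≠ 0)
  ¬x: Gödel ¬ of 0.4 = 0 (operand ≠ 0)
  (y → ¬x): 0.77 > 0, so result = 0
  ((y → ¬x) ∧ x) = min(0, 0.4) = 0
  (y → ((y → ¬x) ∧ x)): 0.77 > 0, so result = 0
  (¬x → (y → ((y → ¬x) ∧ x))): 0 ≤ 0, so result = 1
  (¬(x ∨ ¬y) ∧ (¬x → (y → ((y → ¬x) ∧ x)))) = min(0, 1) = 0
  Gödel value = 0
Łukasiewicz evaluation:
  ¬y: Łukasiewicz ¬ gives 1 − 0.77 = 0.23
  (x ∨ ¬y) = max(0.4, 0.23) = 0.4
  ¬(x ∨ ¬y): Łukasiewicz ¬ gives 1 − 0.4 = 0.6
  ¬x: Łukasiewicz ¬ gives 1 − 0.4 = 0.6
  ¬x: Łukasiewicz ¬ gives 1 − 0.4 = 0.6
  (y → ¬x): min(1, 1 − 0.77 + 0.6) = 0.83
  ((y → ¬x) ∧ x) = min(0.83, 0.4) = 0.4
  (y → ((y → ¬x) ∧ x)): min(1, 1 − 0.77 + 0.4) = 0.63
  (¬x → (y → ((y → ¬x) ∧ x))): min(1, 1 − 0.6 + 0.63) = 1
  (¬(x ∨ ¬y) ∧ (¬x → (y → ((y → ¬x) ∧ x)))) = min(0.6, 1) = 0.6
  Łukasiewicz value = 0.6
Difference: 0 − 0.6 = -0.60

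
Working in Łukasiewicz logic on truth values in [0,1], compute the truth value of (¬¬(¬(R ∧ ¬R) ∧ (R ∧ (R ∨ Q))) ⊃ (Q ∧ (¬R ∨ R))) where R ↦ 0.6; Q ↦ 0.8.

¬R: Łukasiewicz ¬ gives 1 − 0.6 = 0.4
(R ∧ ¬R) = min(0.6, 0.4) = 0.4
¬(R ∧ ¬R): Łukasiewicz ¬ gives 1 − 0.4 = 0.6
(R ∨ Q) = max(0.6, 0.8) = 0.8
(R ∧ (R ∨ Q)) = min(0.6, 0.8) = 0.6
(¬(R ∧ ¬R) ∧ (R ∧ (R ∨ Q))) = min(0.6, 0.6) = 0.6
¬(¬(R ∧ ¬R) ∧ (R ∧ (R ∨ Q))): Łukasiewicz ¬ gives 1 − 0.6 = 0.4
¬¬(¬(R ∧ ¬R) ∧ (R ∧ (R ∨ Q))): Łukasiewicz ¬ gives 1 − 0.4 = 0.6
¬R: Łukasiewicz ¬ gives 1 − 0.6 = 0.4
(¬R ∨ R) = max(0.4, 0.6) = 0.6
(Q ∧ (¬R ∨ R)) = min(0.8, 0.6) = 0.6
(¬¬(¬(R ∧ ¬R) ∧ (R ∧ (R ∨ Q))) ⊃ (Q ∧ (¬R ∨ R))): min(1, 1 − 0.6 + 0.6) = 1

1.00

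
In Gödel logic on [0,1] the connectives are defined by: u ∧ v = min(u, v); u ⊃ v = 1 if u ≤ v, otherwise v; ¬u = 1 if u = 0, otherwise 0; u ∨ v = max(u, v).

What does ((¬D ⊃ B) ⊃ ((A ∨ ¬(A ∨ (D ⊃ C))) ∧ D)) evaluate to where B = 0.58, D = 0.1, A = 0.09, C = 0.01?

¬D: Gödel ¬ of 0.1 = 0 (operand ≠ 0)
(¬D ⊃ B): 0 ≤ 0.58, so result = 1
(D ⊃ C): 0.1 > 0.01, so result = 0.01
(A ∨ (D ⊃ C)) = max(0.09, 0.01) = 0.09
¬(A ∨ (D ⊃ C)): Gödel ¬ of 0.09 = 0 (operand ≠ 0)
(A ∨ ¬(A ∨ (D ⊃ C))) = max(0.09, 0) = 0.09
((A ∨ ¬(A ∨ (D ⊃ C))) ∧ D) = min(0.09, 0.1) = 0.09
((¬D ⊃ B) ⊃ ((A ∨ ¬(A ∨ (D ⊃ C))) ∧ D)): 1 > 0.09, so result = 0.09

0.09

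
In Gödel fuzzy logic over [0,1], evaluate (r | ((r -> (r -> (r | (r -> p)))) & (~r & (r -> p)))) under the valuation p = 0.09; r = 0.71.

(r -> p): 0.71 > 0.09, so result = 0.09
(r | (r -> p)) = max(0.71, 0.09) = 0.71
(r -> (r | (r -> p))): 0.71 ≤ 0.71, so result = 1
(r -> (r -> (r | (r -> p)))): 0.71 ≤ 1, so result = 1
~r: Gödel ¬ of 0.71 = 0 (operand ≠ 0)
(r -> p): 0.71 > 0.09, so result = 0.09
(~r & (r -> p)) = min(0, 0.09) = 0
((r -> (r -> (r | (r -> p)))) & (~r & (r -> p))) = min(1, 0) = 0
(r | ((r -> (r -> (r | (r -> p)))) & (~r & (r -> p)))) = max(0.71, 0) = 0.71

0.71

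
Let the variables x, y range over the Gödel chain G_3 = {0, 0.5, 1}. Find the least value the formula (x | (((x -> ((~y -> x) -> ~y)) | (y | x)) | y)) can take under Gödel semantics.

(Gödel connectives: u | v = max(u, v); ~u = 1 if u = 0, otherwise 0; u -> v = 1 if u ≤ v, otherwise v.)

The minimum is attained at x = 0.5, y = 0.5:
  ~y: Gödel ¬ of 0.5 = 0 (operand ≠ 0)
  (~y -> x): 0 ≤ 0.5, so result = 1
  ~y: Gödel ¬ of 0.5 = 0 (operand ≠ 0)
  ((~y -> x) -> ~y): 1 > 0, so result = 0
  (x -> ((~y -> x) -> ~y)): 0.5 > 0, so result = 0
  (y | x) = max(0.5, 0.5) = 0.5
  ((x -> ((~y -> x) -> ~y)) | (y | x)) = max(0, 0.5) = 0.5
  (((x -> ((~y -> x) -> ~y)) | (y | x)) | y) = max(0.5, 0.5) = 0.5
  (x | (((x -> ((~y -> x) -> ~y)) | (y | x)) | y)) = max(0.5, 0.5) = 0.5
Checking all 9 assignments confirms none give a value below 0.50.

0.50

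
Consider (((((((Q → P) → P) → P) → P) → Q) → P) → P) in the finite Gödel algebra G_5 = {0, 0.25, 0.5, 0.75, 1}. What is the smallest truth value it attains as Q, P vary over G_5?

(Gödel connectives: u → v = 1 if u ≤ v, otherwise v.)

The minimum is attained at Q = 0, P = 0.25:
  (Q → P): 0 ≤ 0.25, so result = 1
  ((Q → P) → P): 1 > 0.25, so result = 0.25
  (((Q → P) → P) → P): 0.25 ≤ 0.25, so result = 1
  ((((Q → P) → P) → P) → P): 1 > 0.25, so result = 0.25
  (((((Q → P) → P) → P) → P) → Q): 0.25 > 0, so result = 0
  ((((((Q → P) → P) → P) → P) → Q) → P): 0 ≤ 0.25, so result = 1
  (((((((Q → P) → P) → P) → P) → Q) → P) → P): 1 > 0.25, so result = 0.25
Checking all 25 assignments confirms none give a value below 0.25.

0.25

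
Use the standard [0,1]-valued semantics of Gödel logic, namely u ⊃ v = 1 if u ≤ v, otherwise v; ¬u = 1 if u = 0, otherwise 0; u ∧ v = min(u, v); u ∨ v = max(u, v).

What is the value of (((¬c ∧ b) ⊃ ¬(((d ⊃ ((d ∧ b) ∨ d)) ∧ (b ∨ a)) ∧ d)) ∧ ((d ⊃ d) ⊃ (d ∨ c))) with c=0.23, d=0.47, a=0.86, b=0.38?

0.47

¬c: Gödel ¬ of 0.23 = 0 (operand ≠ 0)
(¬c ∧ b) = min(0, 0.38) = 0
(d ∧ b) = min(0.47, 0.38) = 0.38
((d ∧ b) ∨ d) = max(0.38, 0.47) = 0.47
(d ⊃ ((d ∧ b) ∨ d)): 0.47 ≤ 0.47, so result = 1
(b ∨ a) = max(0.38, 0.86) = 0.86
((d ⊃ ((d ∧ b) ∨ d)) ∧ (b ∨ a)) = min(1, 0.86) = 0.86
(((d ⊃ ((d ∧ b) ∨ d)) ∧ (b ∨ a)) ∧ d) = min(0.86, 0.47) = 0.47
¬(((d ⊃ ((d ∧ b) ∨ d)) ∧ (b ∨ a)) ∧ d): Gödel ¬ of 0.47 = 0 (operand ≠ 0)
((¬c ∧ b) ⊃ ¬(((d ⊃ ((d ∧ b) ∨ d)) ∧ (b ∨ a)) ∧ d)): 0 ≤ 0, so result = 1
(d ⊃ d): 0.47 ≤ 0.47, so result = 1
(d ∨ c) = max(0.47, 0.23) = 0.47
((d ⊃ d) ⊃ (d ∨ c)): 1 > 0.47, so result = 0.47
(((¬c ∧ b) ⊃ ¬(((d ⊃ ((d ∧ b) ∨ d)) ∧ (b ∨ a)) ∧ d)) ∧ ((d ⊃ d) ⊃ (d ∨ c))) = min(1, 0.47) = 0.47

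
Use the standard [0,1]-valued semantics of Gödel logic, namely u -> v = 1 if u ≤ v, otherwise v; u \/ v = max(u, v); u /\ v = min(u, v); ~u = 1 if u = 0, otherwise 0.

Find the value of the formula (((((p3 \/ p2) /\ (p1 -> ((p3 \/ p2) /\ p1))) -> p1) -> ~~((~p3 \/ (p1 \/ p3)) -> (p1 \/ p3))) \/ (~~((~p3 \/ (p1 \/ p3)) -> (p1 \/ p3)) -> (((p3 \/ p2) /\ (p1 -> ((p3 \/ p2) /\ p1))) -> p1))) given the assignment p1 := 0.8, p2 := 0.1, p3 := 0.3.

1.00

(p3 \/ p2) = max(0.3, 0.1) = 0.3
(p3 \/ p2) = max(0.3, 0.1) = 0.3
((p3 \/ p2) /\ p1) = min(0.3, 0.8) = 0.3
(p1 -> ((p3 \/ p2) /\ p1)): 0.8 > 0.3, so result = 0.3
((p3 \/ p2) /\ (p1 -> ((p3 \/ p2) /\ p1))) = min(0.3, 0.3) = 0.3
(((p3 \/ p2) /\ (p1 -> ((p3 \/ p2) /\ p1))) -> p1): 0.3 ≤ 0.8, so result = 1
~p3: Gödel ¬ of 0.3 = 0 (operand ≠ 0)
(p1 \/ p3) = max(0.8, 0.3) = 0.8
(~p3 \/ (p1 \/ p3)) = max(0, 0.8) = 0.8
(p1 \/ p3) = max(0.8, 0.3) = 0.8
((~p3 \/ (p1 \/ p3)) -> (p1 \/ p3)): 0.8 ≤ 0.8, so result = 1
~((~p3 \/ (p1 \/ p3)) -> (p1 \/ p3)): Gödel ¬ of 1 = 0 (operand ≠ 0)
~~((~p3 \/ (p1 \/ p3)) -> (p1 \/ p3)): Gödel ¬ of 0 = 1 (operand is 0)
((((p3 \/ p2) /\ (p1 -> ((p3 \/ p2) /\ p1))) -> p1) -> ~~((~p3 \/ (p1 \/ p3)) -> (p1 \/ p3))): 1 ≤ 1, so result = 1
~p3: Gödel ¬ of 0.3 = 0 (operand ≠ 0)
(p1 \/ p3) = max(0.8, 0.3) = 0.8
(~p3 \/ (p1 \/ p3)) = max(0, 0.8) = 0.8
(p1 \/ p3) = max(0.8, 0.3) = 0.8
((~p3 \/ (p1 \/ p3)) -> (p1 \/ p3)): 0.8 ≤ 0.8, so result = 1
~((~p3 \/ (p1 \/ p3)) -> (p1 \/ p3)): Gödel ¬ of 1 = 0 (operand ≠ 0)
~~((~p3 \/ (p1 \/ p3)) -> (p1 \/ p3)): Gödel ¬ of 0 = 1 (operand is 0)
(p3 \/ p2) = max(0.3, 0.1) = 0.3
(p3 \/ p2) = max(0.3, 0.1) = 0.3
((p3 \/ p2) /\ p1) = min(0.3, 0.8) = 0.3
(p1 -> ((p3 \/ p2) /\ p1)): 0.8 > 0.3, so result = 0.3
((p3 \/ p2) /\ (p1 -> ((p3 \/ p2) /\ p1))) = min(0.3, 0.3) = 0.3
(((p3 \/ p2) /\ (p1 -> ((p3 \/ p2) /\ p1))) -> p1): 0.3 ≤ 0.8, so result = 1
(~~((~p3 \/ (p1 \/ p3)) -> (p1 \/ p3)) -> (((p3 \/ p2) /\ (p1 -> ((p3 \/ p2) /\ p1))) -> p1)): 1 ≤ 1, so result = 1
(((((p3 \/ p2) /\ (p1 -> ((p3 \/ p2) /\ p1))) -> p1) -> ~~((~p3 \/ (p1 \/ p3)) -> (p1 \/ p3))) \/ (~~((~p3 \/ (p1 \/ p3)) -> (p1 \/ p3)) -> (((p3 \/ p2) /\ (p1 -> ((p3 \/ p2) /\ p1))) -> p1))) = max(1, 1) = 1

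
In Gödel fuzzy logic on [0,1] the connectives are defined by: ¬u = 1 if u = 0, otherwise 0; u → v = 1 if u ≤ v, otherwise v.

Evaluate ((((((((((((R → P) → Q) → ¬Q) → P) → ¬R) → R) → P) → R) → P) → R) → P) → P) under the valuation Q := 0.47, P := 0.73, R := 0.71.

0.73

(R → P): 0.71 ≤ 0.73, so result = 1
((R → P) → Q): 1 > 0.47, so result = 0.47
¬Q: Gödel ¬ of 0.47 = 0 (operand ≠ 0)
(((R → P) → Q) → ¬Q): 0.47 > 0, so result = 0
((((R → P) → Q) → ¬Q) → P): 0 ≤ 0.73, so result = 1
¬R: Gödel ¬ of 0.71 = 0 (operand ≠ 0)
(((((R → P) → Q) → ¬Q) → P) → ¬R): 1 > 0, so result = 0
((((((R → P) → Q) → ¬Q) → P) → ¬R) → R): 0 ≤ 0.71, so result = 1
(((((((R → P) → Q) → ¬Q) → P) → ¬R) → R) → P): 1 > 0.73, so result = 0.73
((((((((R → P) → Q) → ¬Q) → P) → ¬R) → R) → P) → R): 0.73 > 0.71, so result = 0.71
(((((((((R → P) → Q) → ¬Q) → P) → ¬R) → R) → P) → R) → P): 0.71 ≤ 0.73, so result = 1
((((((((((R → P) → Q) → ¬Q) → P) → ¬R) → R) → P) → R) → P) → R): 1 > 0.71, so result = 0.71
(((((((((((R → P) → Q) → ¬Q) → P) → ¬R) → R) → P) → R) → P) → R) → P): 0.71 ≤ 0.73, so result = 1
((((((((((((R → P) → Q) → ¬Q) → P) → ¬R) → R) → P) → R) → P) → R) → P) → P): 1 > 0.73, so result = 0.73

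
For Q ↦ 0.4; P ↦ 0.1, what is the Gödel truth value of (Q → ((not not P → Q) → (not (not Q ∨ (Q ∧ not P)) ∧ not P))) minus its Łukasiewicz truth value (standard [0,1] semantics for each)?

Gödel evaluation:
  not P: Gödel ¬ of 0.1 = 0 (operand ≠ 0)
  not not P: Gödel ¬ of 0 = 1 (operand is 0)
  (not not P → Q): 1 > 0.4, so result = 0.4
  not Q: Gödel ¬ of 0.4 = 0 (operand ≠ 0)
  not P: Gödel ¬ of 0.1 = 0 (operand ≠ 0)
  (Q ∧ not P) = min(0.4, 0) = 0
  (not Q ∨ (Q ∧ not P)) = max(0, 0) = 0
  not (not Q ∨ (Q ∧ not P)): Gödel ¬ of 0 = 1 (operand is 0)
  not P: Gödel ¬ of 0.1 = 0 (operand ≠ 0)
  (not (not Q ∨ (Q ∧ not P)) ∧ not P) = min(1, 0) = 0
  ((not not P → Q) → (not (not Q ∨ (Q ∧ not P)) ∧ not P)): 0.4 > 0, so result = 0
  (Q → ((not not P → Q) → (not (not Q ∨ (Q ∧ not P)) ∧ not P))): 0.4 > 0, so result = 0
  Gödel value = 0
Łukasiewicz evaluation:
  not P: Łukasiewicz ¬ gives 1 − 0.1 = 0.9
  not not P: Łukasiewicz ¬ gives 1 − 0.9 = 0.1
  (not not P → Q): min(1, 1 − 0.1 + 0.4) = 1
  not Q: Łukasiewicz ¬ gives 1 − 0.4 = 0.6
  not P: Łukasiewicz ¬ gives 1 − 0.1 = 0.9
  (Q ∧ not P) = min(0.4, 0.9) = 0.4
  (not Q ∨ (Q ∧ not P)) = max(0.6, 0.4) = 0.6
  not (not Q ∨ (Q ∧ not P)): Łukasiewicz ¬ gives 1 − 0.6 = 0.4
  not P: Łukasiewicz ¬ gives 1 − 0.1 = 0.9
  (not (not Q ∨ (Q ∧ not P)) ∧ not P) = min(0.4, 0.9) = 0.4
  ((not not P → Q) → (not (not Q ∨ (Q ∧ not P)) ∧ not P)): min(1, 1 − 1 + 0.4) = 0.4
  (Q → ((not not P → Q) → (not (not Q ∨ (Q ∧ not P)) ∧ not P))): min(1, 1 − 0.4 + 0.4) = 1
  Łukasiewicz value = 1
Difference: 0 − 1 = -1.00

-1.00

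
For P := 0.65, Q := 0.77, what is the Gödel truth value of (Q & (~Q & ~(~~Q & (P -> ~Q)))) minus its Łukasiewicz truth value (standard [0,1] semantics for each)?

Gödel evaluation:
  ~Q: Gödel ¬ of 0.77 = 0 (operand ≠ 0)
  ~Q: Gödel ¬ of 0.77 = 0 (operand ≠ 0)
  ~~Q: Gödel ¬ of 0 = 1 (operand is 0)
  ~Q: Gödel ¬ of 0.77 = 0 (operand ≠ 0)
  (P -> ~Q): 0.65 > 0, so result = 0
  (~~Q & (P -> ~Q)) = min(1, 0) = 0
  ~(~~Q & (P -> ~Q)): Gödel ¬ of 0 = 1 (operand is 0)
  (~Q & ~(~~Q & (P -> ~Q))) = min(0, 1) = 0
  (Q & (~Q & ~(~~Q & (P -> ~Q)))) = min(0.77, 0) = 0
  Gödel value = 0
Łukasiewicz evaluation:
  ~Q: Łukasiewicz ¬ gives 1 − 0.77 = 0.23
  ~Q: Łukasiewicz ¬ gives 1 − 0.77 = 0.23
  ~~Q: Łukasiewicz ¬ gives 1 − 0.23 = 0.77
  ~Q: Łukasiewicz ¬ gives 1 − 0.77 = 0.23
  (P -> ~Q): min(1, 1 − 0.65 + 0.23) = 0.58
  (~~Q & (P -> ~Q)) = min(0.77, 0.58) = 0.58
  ~(~~Q & (P -> ~Q)): Łukasiewicz ¬ gives 1 − 0.58 = 0.42
  (~Q & ~(~~Q & (P -> ~Q))) = min(0.23, 0.42) = 0.23
  (Q & (~Q & ~(~~Q & (P -> ~Q)))) = min(0.77, 0.23) = 0.23
  Łukasiewicz value = 0.23
Difference: 0 − 0.23 = -0.23

-0.23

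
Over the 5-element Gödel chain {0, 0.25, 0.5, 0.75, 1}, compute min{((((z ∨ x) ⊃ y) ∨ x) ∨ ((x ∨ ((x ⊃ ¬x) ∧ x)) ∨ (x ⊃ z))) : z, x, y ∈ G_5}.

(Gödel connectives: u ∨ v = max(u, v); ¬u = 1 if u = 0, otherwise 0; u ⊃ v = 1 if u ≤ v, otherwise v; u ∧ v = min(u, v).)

0.25

The minimum is attained at z = 0, x = 0.25, y = 0:
  (z ∨ x) = max(0, 0.25) = 0.25
  ((z ∨ x) ⊃ y): 0.25 > 0, so result = 0
  (((z ∨ x) ⊃ y) ∨ x) = max(0, 0.25) = 0.25
  ¬x: Gödel ¬ of 0.25 = 0 (operand ≠ 0)
  (x ⊃ ¬x): 0.25 > 0, so result = 0
  ((x ⊃ ¬x) ∧ x) = min(0, 0.25) = 0
  (x ∨ ((x ⊃ ¬x) ∧ x)) = max(0.25, 0) = 0.25
  (x ⊃ z): 0.25 > 0, so result = 0
  ((x ∨ ((x ⊃ ¬x) ∧ x)) ∨ (x ⊃ z)) = max(0.25, 0) = 0.25
  ((((z ∨ x) ⊃ y) ∨ x) ∨ ((x ∨ ((x ⊃ ¬x) ∧ x)) ∨ (x ⊃ z))) = max(0.25, 0.25) = 0.25
Checking all 125 assignments confirms none give a value below 0.25.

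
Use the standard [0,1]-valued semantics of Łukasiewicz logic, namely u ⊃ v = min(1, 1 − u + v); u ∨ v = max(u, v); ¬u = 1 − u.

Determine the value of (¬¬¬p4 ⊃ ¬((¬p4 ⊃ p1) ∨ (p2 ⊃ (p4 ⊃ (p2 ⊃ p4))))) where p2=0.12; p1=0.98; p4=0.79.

0.79

¬p4: Łukasiewicz ¬ gives 1 − 0.79 = 0.21
¬¬p4: Łukasiewicz ¬ gives 1 − 0.21 = 0.79
¬¬¬p4: Łukasiewicz ¬ gives 1 − 0.79 = 0.21
¬p4: Łukasiewicz ¬ gives 1 − 0.79 = 0.21
(¬p4 ⊃ p1): min(1, 1 − 0.21 + 0.98) = 1
(p2 ⊃ p4): min(1, 1 − 0.12 + 0.79) = 1
(p4 ⊃ (p2 ⊃ p4)): min(1, 1 − 0.79 + 1) = 1
(p2 ⊃ (p4 ⊃ (p2 ⊃ p4))): min(1, 1 − 0.12 + 1) = 1
((¬p4 ⊃ p1) ∨ (p2 ⊃ (p4 ⊃ (p2 ⊃ p4)))) = max(1, 1) = 1
¬((¬p4 ⊃ p1) ∨ (p2 ⊃ (p4 ⊃ (p2 ⊃ p4)))): Łukasiewicz ¬ gives 1 − 1 = 0
(¬¬¬p4 ⊃ ¬((¬p4 ⊃ p1) ∨ (p2 ⊃ (p4 ⊃ (p2 ⊃ p4))))): min(1, 1 − 0.21 + 0) = 0.79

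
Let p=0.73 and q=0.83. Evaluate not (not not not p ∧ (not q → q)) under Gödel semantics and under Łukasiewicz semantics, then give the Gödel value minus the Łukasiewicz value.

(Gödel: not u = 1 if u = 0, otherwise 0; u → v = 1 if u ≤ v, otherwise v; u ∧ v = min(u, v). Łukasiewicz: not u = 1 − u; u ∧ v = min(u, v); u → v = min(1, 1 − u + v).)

0.27

Gödel evaluation:
  not p: Gödel ¬ of 0.73 = 0 (operand ≠ 0)
  not not p: Gödel ¬ of 0 = 1 (operand is 0)
  not not not p: Gödel ¬ of 1 = 0 (operand ≠ 0)
  not q: Gödel ¬ of 0.83 = 0 (operand ≠ 0)
  (not q → q): 0 ≤ 0.83, so result = 1
  (not not not p ∧ (not q → q)) = min(0, 1) = 0
  not (not not not p ∧ (not q → q)): Gödel ¬ of 0 = 1 (operand is 0)
  Gödel value = 1
Łukasiewicz evaluation:
  not p: Łukasiewicz ¬ gives 1 − 0.73 = 0.27
  not not p: Łukasiewicz ¬ gives 1 − 0.27 = 0.73
  not not not p: Łukasiewicz ¬ gives 1 − 0.73 = 0.27
  not q: Łukasiewicz ¬ gives 1 − 0.83 = 0.17
  (not q → q): min(1, 1 − 0.17 + 0.83) = 1
  (not not not p ∧ (not q → q)) = min(0.27, 1) = 0.27
  not (not not not p ∧ (not q → q)): Łukasiewicz ¬ gives 1 − 0.27 = 0.73
  Łukasiewicz value = 0.73
Difference: 1 − 0.73 = 0.27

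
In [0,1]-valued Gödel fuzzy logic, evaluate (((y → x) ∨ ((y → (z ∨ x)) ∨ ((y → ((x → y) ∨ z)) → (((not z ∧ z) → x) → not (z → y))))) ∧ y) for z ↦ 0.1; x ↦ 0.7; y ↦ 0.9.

(y → x): 0.9 > 0.7, so result = 0.7
(z ∨ x) = max(0.1, 0.7) = 0.7
(y → (z ∨ x)): 0.9 > 0.7, so result = 0.7
(x → y): 0.7 ≤ 0.9, so result = 1
((x → y) ∨ z) = max(1, 0.1) = 1
(y → ((x → y) ∨ z)): 0.9 ≤ 1, so result = 1
not z: Gödel ¬ of 0.1 = 0 (operand ≠ 0)
(not z ∧ z) = min(0, 0.1) = 0
((not z ∧ z) → x): 0 ≤ 0.7, so result = 1
(z → y): 0.1 ≤ 0.9, so result = 1
not (z → y): Gödel ¬ of 1 = 0 (operand ≠ 0)
(((not z ∧ z) → x) → not (z → y)): 1 > 0, so result = 0
((y → ((x → y) ∨ z)) → (((not z ∧ z) → x) → not (z → y))): 1 > 0, so result = 0
((y → (z ∨ x)) ∨ ((y → ((x → y) ∨ z)) → (((not z ∧ z) → x) → not (z → y)))) = max(0.7, 0) = 0.7
((y → x) ∨ ((y → (z ∨ x)) ∨ ((y → ((x → y) ∨ z)) → (((not z ∧ z) → x) → not (z → y))))) = max(0.7, 0.7) = 0.7
(((y → x) ∨ ((y → (z ∨ x)) ∨ ((y → ((x → y) ∨ z)) → (((not z ∧ z) → x) → not (z → y))))) ∧ y) = min(0.7, 0.9) = 0.7

0.70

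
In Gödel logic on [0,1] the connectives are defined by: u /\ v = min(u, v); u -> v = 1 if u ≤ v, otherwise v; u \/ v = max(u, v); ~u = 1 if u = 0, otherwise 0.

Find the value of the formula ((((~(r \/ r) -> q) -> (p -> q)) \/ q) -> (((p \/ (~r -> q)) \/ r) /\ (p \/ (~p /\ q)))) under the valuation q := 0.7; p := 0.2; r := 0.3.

(r \/ r) = max(0.3, 0.3) = 0.3
~(r \/ r): Gödel ¬ of 0.3 = 0 (operand ≠ 0)
(~(r \/ r) -> q): 0 ≤ 0.7, so result = 1
(p -> q): 0.2 ≤ 0.7, so result = 1
((~(r \/ r) -> q) -> (p -> q)): 1 ≤ 1, so result = 1
(((~(r \/ r) -> q) -> (p -> q)) \/ q) = max(1, 0.7) = 1
~r: Gödel ¬ of 0.3 = 0 (operand ≠ 0)
(~r -> q): 0 ≤ 0.7, so result = 1
(p \/ (~r -> q)) = max(0.2, 1) = 1
((p \/ (~r -> q)) \/ r) = max(1, 0.3) = 1
~p: Gödel ¬ of 0.2 = 0 (operand ≠ 0)
(~p /\ q) = min(0, 0.7) = 0
(p \/ (~p /\ q)) = max(0.2, 0) = 0.2
(((p \/ (~r -> q)) \/ r) /\ (p \/ (~p /\ q))) = min(1, 0.2) = 0.2
((((~(r \/ r) -> q) -> (p -> q)) \/ q) -> (((p \/ (~r -> q)) \/ r) /\ (p \/ (~p /\ q)))): 1 > 0.2, so result = 0.2

0.20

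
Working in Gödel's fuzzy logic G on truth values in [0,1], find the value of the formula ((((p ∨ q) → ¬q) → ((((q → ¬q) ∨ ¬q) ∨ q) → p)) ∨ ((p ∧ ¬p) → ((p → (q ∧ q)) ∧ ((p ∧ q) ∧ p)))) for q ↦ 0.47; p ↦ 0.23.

1.00

(p ∨ q) = max(0.23, 0.47) = 0.47
¬q: Gödel ¬ of 0.47 = 0 (operand ≠ 0)
((p ∨ q) → ¬q): 0.47 > 0, so result = 0
¬q: Gödel ¬ of 0.47 = 0 (operand ≠ 0)
(q → ¬q): 0.47 > 0, so result = 0
¬q: Gödel ¬ of 0.47 = 0 (operand ≠ 0)
((q → ¬q) ∨ ¬q) = max(0, 0) = 0
(((q → ¬q) ∨ ¬q) ∨ q) = max(0, 0.47) = 0.47
((((q → ¬q) ∨ ¬q) ∨ q) → p): 0.47 > 0.23, so result = 0.23
(((p ∨ q) → ¬q) → ((((q → ¬q) ∨ ¬q) ∨ q) → p)): 0 ≤ 0.23, so result = 1
¬p: Gödel ¬ of 0.23 = 0 (operand ≠ 0)
(p ∧ ¬p) = min(0.23, 0) = 0
(q ∧ q) = min(0.47, 0.47) = 0.47
(p → (q ∧ q)): 0.23 ≤ 0.47, so result = 1
(p ∧ q) = min(0.23, 0.47) = 0.23
((p ∧ q) ∧ p) = min(0.23, 0.23) = 0.23
((p → (q ∧ q)) ∧ ((p ∧ q) ∧ p)) = min(1, 0.23) = 0.23
((p ∧ ¬p) → ((p → (q ∧ q)) ∧ ((p ∧ q) ∧ p))): 0 ≤ 0.23, so result = 1
((((p ∨ q) → ¬q) → ((((q → ¬q) ∨ ¬q) ∨ q) → p)) ∨ ((p ∧ ¬p) → ((p → (q ∧ q)) ∧ ((p ∧ q) ∧ p)))) = max(1, 1) = 1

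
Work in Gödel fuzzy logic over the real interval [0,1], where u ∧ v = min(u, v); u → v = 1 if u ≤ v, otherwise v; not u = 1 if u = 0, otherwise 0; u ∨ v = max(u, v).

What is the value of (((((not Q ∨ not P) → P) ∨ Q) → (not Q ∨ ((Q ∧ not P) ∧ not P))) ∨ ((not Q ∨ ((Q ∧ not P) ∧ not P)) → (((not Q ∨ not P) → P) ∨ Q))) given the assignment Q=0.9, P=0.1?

not Q: Gödel ¬ of 0.9 = 0 (operand ≠ 0)
not P: Gödel ¬ of 0.1 = 0 (operand ≠ 0)
(not Q ∨ not P) = max(0, 0) = 0
((not Q ∨ not P) → P): 0 ≤ 0.1, so result = 1
(((not Q ∨ not P) → P) ∨ Q) = max(1, 0.9) = 1
not Q: Gödel ¬ of 0.9 = 0 (operand ≠ 0)
not P: Gödel ¬ of 0.1 = 0 (operand ≠ 0)
(Q ∧ not P) = min(0.9, 0) = 0
not P: Gödel ¬ of 0.1 = 0 (operand ≠ 0)
((Q ∧ not P) ∧ not P) = min(0, 0) = 0
(not Q ∨ ((Q ∧ not P) ∧ not P)) = max(0, 0) = 0
((((not Q ∨ not P) → P) ∨ Q) → (not Q ∨ ((Q ∧ not P) ∧ not P))): 1 > 0, so result = 0
not Q: Gödel ¬ of 0.9 = 0 (operand ≠ 0)
not P: Gödel ¬ of 0.1 = 0 (operand ≠ 0)
(Q ∧ not P) = min(0.9, 0) = 0
not P: Gödel ¬ of 0.1 = 0 (operand ≠ 0)
((Q ∧ not P) ∧ not P) = min(0, 0) = 0
(not Q ∨ ((Q ∧ not P) ∧ not P)) = max(0, 0) = 0
not Q: Gödel ¬ of 0.9 = 0 (operand ≠ 0)
not P: Gödel ¬ of 0.1 = 0 (operand ≠ 0)
(not Q ∨ not P) = max(0, 0) = 0
((not Q ∨ not P) → P): 0 ≤ 0.1, so result = 1
(((not Q ∨ not P) → P) ∨ Q) = max(1, 0.9) = 1
((not Q ∨ ((Q ∧ not P) ∧ not P)) → (((not Q ∨ not P) → P) ∨ Q)): 0 ≤ 1, so result = 1
(((((not Q ∨ not P) → P) ∨ Q) → (not Q ∨ ((Q ∧ not P) ∧ not P))) ∨ ((not Q ∨ ((Q ∧ not P) ∧ not P)) → (((not Q ∨ not P) → P) ∨ Q))) = max(0, 1) = 1

1.00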